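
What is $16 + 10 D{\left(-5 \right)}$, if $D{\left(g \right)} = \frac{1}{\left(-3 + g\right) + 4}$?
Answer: $\frac{27}{2} \approx 13.5$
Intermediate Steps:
$D{\left(g \right)} = \frac{1}{1 + g}$
$16 + 10 D{\left(-5 \right)} = 16 + \frac{10}{1 - 5} = 16 + \frac{10}{-4} = 16 + 10 \left(- \frac{1}{4}\right) = 16 - \frac{5}{2} = \frac{27}{2}$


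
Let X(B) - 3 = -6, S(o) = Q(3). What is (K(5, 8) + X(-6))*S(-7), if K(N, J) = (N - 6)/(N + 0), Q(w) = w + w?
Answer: -96/5 ≈ -19.200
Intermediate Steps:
Q(w) = 2*w
S(o) = 6 (S(o) = 2*3 = 6)
X(B) = -3 (X(B) = 3 - 6 = -3)
K(N, J) = (-6 + N)/N
(K(5, 8) + X(-6))*S(-7) = ((-6 + 5)/5 - 3)*6 = ((1/5)*(-1) - 3)*6 = (-1/5 - 3)*6 = -16/5*6 = -96/5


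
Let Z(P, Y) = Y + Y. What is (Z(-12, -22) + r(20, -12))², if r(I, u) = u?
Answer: 3136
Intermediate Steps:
Z(P, Y) = 2*Y
(Z(-12, -22) + r(20, -12))² = (2*(-22) - 12)² = (-44 - 12)² = (-56)² = 3136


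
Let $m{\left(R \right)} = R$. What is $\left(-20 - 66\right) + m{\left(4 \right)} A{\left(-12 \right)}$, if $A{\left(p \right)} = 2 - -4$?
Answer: $-62$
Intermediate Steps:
$A{\left(p \right)} = 6$ ($A{\left(p \right)} = 2 + 4 = 6$)
$\left(-20 - 66\right) + m{\left(4 \right)} A{\left(-12 \right)} = \left(-20 - 66\right) + 4 \cdot 6 = -86 + 24 = -62$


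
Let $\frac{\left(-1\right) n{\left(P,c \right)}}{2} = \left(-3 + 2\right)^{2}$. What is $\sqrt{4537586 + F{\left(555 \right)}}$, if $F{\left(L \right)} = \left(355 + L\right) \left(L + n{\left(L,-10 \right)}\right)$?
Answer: $4 \sqrt{315051} \approx 2245.2$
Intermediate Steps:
$n{\left(P,c \right)} = -2$ ($n{\left(P,c \right)} = - 2 \left(-3 + 2\right)^{2} = - 2 \left(-1\right)^{2} = \left(-2\right) 1 = -2$)
$F{\left(L \right)} = \left(-2 + L\right) \left(355 + L\right)$ ($F{\left(L \right)} = \left(355 + L\right) \left(L - 2\right) = \left(355 + L\right) \left(-2 + L\right) = \left(-2 + L\right) \left(355 + L\right)$)
$\sqrt{4537586 + F{\left(555 \right)}} = \sqrt{4537586 + \left(-710 + 555^{2} + 353 \cdot 555\right)} = \sqrt{4537586 + \left(-710 + 308025 + 195915\right)} = \sqrt{4537586 + 503230} = \sqrt{5040816} = 4 \sqrt{315051}$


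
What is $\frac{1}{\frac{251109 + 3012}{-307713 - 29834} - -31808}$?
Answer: $\frac{48221}{1533777265} \approx 3.1439 \cdot 10^{-5}$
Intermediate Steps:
$\frac{1}{\frac{251109 + 3012}{-307713 - 29834} - -31808} = \frac{1}{\frac{254121}{-337547} + 31808} = \frac{1}{254121 \left(- \frac{1}{337547}\right) + 31808} = \frac{1}{- \frac{36303}{48221} + 31808} = \frac{1}{\frac{1533777265}{48221}} = \frac{48221}{1533777265}$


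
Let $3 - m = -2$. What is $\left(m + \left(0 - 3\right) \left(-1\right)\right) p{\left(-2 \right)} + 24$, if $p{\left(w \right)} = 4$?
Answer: $56$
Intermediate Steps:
$m = 5$ ($m = 3 - -2 = 3 + 2 = 5$)
$\left(m + \left(0 - 3\right) \left(-1\right)\right) p{\left(-2 \right)} + 24 = \left(5 + \left(0 - 3\right) \left(-1\right)\right) 4 + 24 = \left(5 - -3\right) 4 + 24 = \left(5 + 3\right) 4 + 24 = 8 \cdot 4 + 24 = 32 + 24 = 56$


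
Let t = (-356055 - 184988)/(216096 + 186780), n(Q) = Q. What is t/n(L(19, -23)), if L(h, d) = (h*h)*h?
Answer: -17453/89139564 ≈ -0.00019579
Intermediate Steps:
L(h, d) = h³ (L(h, d) = h²*h = h³)
t = -17453/12996 (t = -541043/402876 = -541043*1/402876 = -17453/12996 ≈ -1.3430)
t/n(L(19, -23)) = -17453/(12996*(19³)) = -17453/12996/6859 = -17453/12996*1/6859 = -17453/89139564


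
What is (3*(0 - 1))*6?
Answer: -18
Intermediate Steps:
(3*(0 - 1))*6 = (3*(-1))*6 = -3*6 = -18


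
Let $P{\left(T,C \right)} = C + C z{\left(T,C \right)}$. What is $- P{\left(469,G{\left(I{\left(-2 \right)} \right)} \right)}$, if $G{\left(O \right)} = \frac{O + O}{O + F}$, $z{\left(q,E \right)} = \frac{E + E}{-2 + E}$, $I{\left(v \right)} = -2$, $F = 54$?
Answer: $\frac{29}{351} \approx 0.082621$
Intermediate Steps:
$z{\left(q,E \right)} = \frac{2 E}{-2 + E}$
$G{\left(O \right)} = \frac{2 O}{54 + O}$ ($G{\left(O \right)} = \frac{O + O}{O + 54} = \frac{2 O}{54 + O}$)
$P{\left(T,C \right)} = C + \frac{2 C^{2}}{-2 + C}$ ($P{\left(T,C \right)} = C + C \frac{2 C}{-2 + C} = C + \frac{2 C^{2}}{-2 + C}$)
$- P{\left(469,G{\left(I{\left(-2 \right)} \right)} \right)} = - \frac{2 \left(-2\right) \frac{1}{54 - 2} \left(-2 + 3 \cdot 2 \left(-2\right) \frac{1}{54 - 2}\right)}{-2 + 2 \left(-2\right) \frac{1}{54 - 2}} = - \frac{2 \left(-2\right) \frac{1}{52} \left(-2 + 3 \cdot 2 \left(-2\right) \frac{1}{52}\right)}{-2 + 2 \left(-2\right) \frac{1}{52}} = - \frac{\left(-1\right) \left(-2 + 3 \left(- \frac{1}{13}\right)\right)}{13 \left(-2 - \frac{1}{13}\right)} = - \frac{\left(-1\right) \left(-2 - \frac{3}{13}\right)}{13 \left(- \frac{27}{13}\right)} = - \frac{\left(-1\right) \left(-13\right) \left(-29\right)}{13 \cdot 27 \cdot 13} = \left(-1\right) \left(- \frac{29}{351}\right) = \frac{29}{351}$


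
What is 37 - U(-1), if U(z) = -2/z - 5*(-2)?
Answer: 25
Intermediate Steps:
U(z) = 10 - 2/z (U(z) = -2/z + 10 = 10 - 2/z)
37 - U(-1) = 37 - (10 - 2/(-1)) = 37 - (10 - 2*(-1)) = 37 - (10 + 2) = 37 - 1*12 = 37 - 12 = 25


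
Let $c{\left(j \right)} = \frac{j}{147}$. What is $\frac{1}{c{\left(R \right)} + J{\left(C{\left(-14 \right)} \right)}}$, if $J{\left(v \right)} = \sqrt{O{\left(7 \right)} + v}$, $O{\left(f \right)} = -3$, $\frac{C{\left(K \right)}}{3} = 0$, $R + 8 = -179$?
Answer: $- \frac{27489}{99796} - \frac{21609 i \sqrt{3}}{99796} \approx -0.27545 - 0.37504 i$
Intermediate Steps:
$R = -187$ ($R = -8 - 179 = -187$)
$C{\left(K \right)} = 0$ ($C{\left(K \right)} = 3 \cdot 0 = 0$)
$J{\left(v \right)} = \sqrt{-3 + v}$
$c{\left(j \right)} = \frac{j}{147}$ ($c{\left(j \right)} = j \frac{1}{147} = \frac{j}{147}$)
$\frac{1}{c{\left(R \right)} + J{\left(C{\left(-14 \right)} \right)}} = \frac{1}{\frac{1}{147} \left(-187\right) + \sqrt{-3 + 0}} = \frac{1}{- \frac{187}{147} + \sqrt{-3}} = \frac{1}{- \frac{187}{147} + i \sqrt{3}}$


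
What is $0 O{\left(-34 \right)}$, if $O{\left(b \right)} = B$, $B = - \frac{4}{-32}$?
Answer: $0$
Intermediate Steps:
$B = \frac{1}{8}$ ($B = \left(-4\right) \left(- \frac{1}{32}\right) = \frac{1}{8} \approx 0.125$)
$O{\left(b \right)} = \frac{1}{8}$
$0 O{\left(-34 \right)} = 0 \cdot \frac{1}{8} = 0$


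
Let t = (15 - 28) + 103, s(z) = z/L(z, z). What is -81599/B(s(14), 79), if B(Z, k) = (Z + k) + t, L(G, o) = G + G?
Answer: -163198/339 ≈ -481.41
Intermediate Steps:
L(G, o) = 2*G
s(z) = ½ (s(z) = z/((2*z)) = z*(1/(2*z)) = ½)
t = 90 (t = -13 + 103 = 90)
B(Z, k) = 90 + Z + k (B(Z, k) = (Z + k) + 90 = 90 + Z + k)
-81599/B(s(14), 79) = -81599/(90 + ½ + 79) = -81599/339/2 = -81599*2/339 = -163198/339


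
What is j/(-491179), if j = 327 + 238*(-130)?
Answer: 30613/491179 ≈ 0.062326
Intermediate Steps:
j = -30613 (j = 327 - 30940 = -30613)
j/(-491179) = -30613/(-491179) = -30613*(-1/491179) = 30613/491179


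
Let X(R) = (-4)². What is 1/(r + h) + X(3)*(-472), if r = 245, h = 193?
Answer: -3307775/438 ≈ -7552.0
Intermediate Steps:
X(R) = 16
1/(r + h) + X(3)*(-472) = 1/(245 + 193) + 16*(-472) = 1/438 - 7552 = -3307775/438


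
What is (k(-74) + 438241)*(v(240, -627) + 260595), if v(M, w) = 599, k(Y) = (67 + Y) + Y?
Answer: 114444763040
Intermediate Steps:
k(Y) = 67 + 2*Y
(k(-74) + 438241)*(v(240, -627) + 260595) = ((67 + 2*(-74)) + 438241)*(599 + 260595) = ((67 - 148) + 438241)*261194 = (-81 + 438241)*261194 = 438160*261194 = 114444763040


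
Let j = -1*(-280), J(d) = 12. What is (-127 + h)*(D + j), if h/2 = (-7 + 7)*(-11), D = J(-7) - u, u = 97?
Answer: -24765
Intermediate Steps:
j = 280
D = -85 (D = 12 - 1*97 = 12 - 97 = -85)
h = 0 (h = 2*((-7 + 7)*(-11)) = 2*(0*(-11)) = 2*0 = 0)
(-127 + h)*(D + j) = (-127 + 0)*(-85 + 280) = -127*195 = -24765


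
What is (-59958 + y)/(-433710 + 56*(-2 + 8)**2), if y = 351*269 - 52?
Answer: -34409/431694 ≈ -0.079707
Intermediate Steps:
y = 94367 (y = 94419 - 52 = 94367)
(-59958 + y)/(-433710 + 56*(-2 + 8)**2) = (-59958 + 94367)/(-433710 + 56*(-2 + 8)**2) = 34409/(-433710 + 56*6**2) = 34409/(-433710 + 56*36) = 34409/(-433710 + 2016) = 34409/(-431694) = 34409*(-1/431694) = -34409/431694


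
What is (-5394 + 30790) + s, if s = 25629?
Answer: 51025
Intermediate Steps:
(-5394 + 30790) + s = (-5394 + 30790) + 25629 = 25396 + 25629 = 51025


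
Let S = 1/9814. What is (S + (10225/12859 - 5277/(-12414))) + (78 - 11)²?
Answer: 83743934001061/18650294971 ≈ 4490.2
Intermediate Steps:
S = 1/9814 ≈ 0.00010190
(S + (10225/12859 - 5277/(-12414))) + (78 - 11)² = (1/9814 + (10225/12859 - 5277/(-12414))) + (78 - 11)² = (1/9814 + (10225*(1/12859) - 5277*(-1/12414))) + 67² = (1/9814 + (10225/12859 + 1759/4138)) + 4489 = (1/9814 + 64930031/53210542) + 4489 = 22759876242/18650294971 + 4489 = 83743934001061/18650294971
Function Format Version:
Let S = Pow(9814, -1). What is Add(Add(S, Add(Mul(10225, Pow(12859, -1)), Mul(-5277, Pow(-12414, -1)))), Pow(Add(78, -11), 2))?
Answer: Rational(83743934001061, 18650294971) ≈ 4490.2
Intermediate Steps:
S = Rational(1, 9814) ≈ 0.00010190
Add(Add(S, Add(Mul(10225, Pow(12859, -1)), Mul(-5277, Pow(-12414, -1)))), Pow(Add(78, -11), 2)) = Add(Add(Rational(1, 9814), Add(Mul(10225, Pow(12859, -1)), Mul(-5277, Pow(-12414, -1)))), Pow(Add(78, -11), 2)) = Add(Add(Rational(1, 9814), Add(Mul(10225, Rational(1, 12859)), Mul(-5277, Rational(-1, 12414)))), Pow(67, 2)) = Add(Add(Rational(1, 9814), Add(Rational(10225, 12859), Rational(1759, 4138))), 4489) = Add(Add(Rational(1, 9814), Rational(64930031, 53210542)), 4489) = Add(Rational(22759876242, 18650294971), 4489) = Rational(83743934001061, 18650294971)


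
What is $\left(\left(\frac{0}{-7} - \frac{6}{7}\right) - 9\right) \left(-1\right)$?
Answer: $\frac{69}{7} \approx 9.8571$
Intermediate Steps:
$\left(\left(\frac{0}{-7} - \frac{6}{7}\right) - 9\right) \left(-1\right) = \left(\left(0 \left(- \frac{1}{7}\right) - \frac{6}{7}\right) - 9\right) \left(-1\right) = \left(\left(0 - \frac{6}{7}\right) - 9\right) \left(-1\right) = \left(- \frac{6}{7} - 9\right) \left(-1\right) = \left(- \frac{69}{7}\right) \left(-1\right) = \frac{69}{7}$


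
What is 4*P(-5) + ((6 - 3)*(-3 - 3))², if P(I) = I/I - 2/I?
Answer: 1648/5 ≈ 329.60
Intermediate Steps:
P(I) = 1 - 2/I
4*P(-5) + ((6 - 3)*(-3 - 3))² = 4*((-2 - 5)/(-5)) + ((6 - 3)*(-3 - 3))² = 4*(-⅕*(-7)) + (3*(-6))² = 4*(7/5) + (-18)² = 28/5 + 324 = 1648/5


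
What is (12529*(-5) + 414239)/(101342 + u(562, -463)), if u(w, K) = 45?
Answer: 351594/101387 ≈ 3.4678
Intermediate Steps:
(12529*(-5) + 414239)/(101342 + u(562, -463)) = (12529*(-5) + 414239)/(101342 + 45) = (-62645 + 414239)/101387 = 351594*(1/101387) = 351594/101387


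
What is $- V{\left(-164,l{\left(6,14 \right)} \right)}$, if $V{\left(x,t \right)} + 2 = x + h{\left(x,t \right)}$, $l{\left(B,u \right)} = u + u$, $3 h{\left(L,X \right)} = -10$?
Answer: $\frac{508}{3} \approx 169.33$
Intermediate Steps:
$h{\left(L,X \right)} = - \frac{10}{3}$ ($h{\left(L,X \right)} = \frac{1}{3} \left(-10\right) = - \frac{10}{3}$)
$l{\left(B,u \right)} = 2 u$
$V{\left(x,t \right)} = - \frac{16}{3} + x$ ($V{\left(x,t \right)} = -2 + \left(x - \frac{10}{3}\right) = -2 + \left(- \frac{10}{3} + x\right) = - \frac{16}{3} + x$)
$- V{\left(-164,l{\left(6,14 \right)} \right)} = - (- \frac{16}{3} - 164) = \left(-1\right) \left(- \frac{508}{3}\right) = \frac{508}{3}$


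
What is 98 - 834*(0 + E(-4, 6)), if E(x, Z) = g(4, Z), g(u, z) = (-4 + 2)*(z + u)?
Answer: 16778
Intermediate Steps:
g(u, z) = -2*u - 2*z (g(u, z) = -2*(u + z) = -2*u - 2*z)
E(x, Z) = -8 - 2*Z (E(x, Z) = -2*4 - 2*Z = -8 - 2*Z)
98 - 834*(0 + E(-4, 6)) = 98 - 834*(0 + (-8 - 2*6)) = 98 - 834*(0 + (-8 - 12)) = 98 - 834*(0 - 20) = 98 - 834*(-20) = 98 - 139*(-120) = 98 + 16680 = 16778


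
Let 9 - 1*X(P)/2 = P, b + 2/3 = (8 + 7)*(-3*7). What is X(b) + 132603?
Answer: 399757/3 ≈ 1.3325e+5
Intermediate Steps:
b = -947/3 (b = -⅔ + (8 + 7)*(-3*7) = -⅔ + 15*(-21) = -⅔ - 315 = -947/3 ≈ -315.67)
X(P) = 18 - 2*P
X(b) + 132603 = (18 - 2*(-947/3)) + 132603 = (18 + 1894/3) + 132603 = 1948/3 + 132603 = 399757/3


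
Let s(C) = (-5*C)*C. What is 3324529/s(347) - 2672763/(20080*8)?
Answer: -428635187779/19342501760 ≈ -22.160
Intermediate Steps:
s(C) = -5*C**2
3324529/s(347) - 2672763/(20080*8) = 3324529/((-5*347**2)) - 2672763/(20080*8) = 3324529/((-5*120409)) - 2672763/160640 = 3324529/(-602045) - 2672763*1/160640 = 3324529*(-1/602045) - 2672763/160640 = -3324529/602045 - 2672763/160640 = -428635187779/19342501760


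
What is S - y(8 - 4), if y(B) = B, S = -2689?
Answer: -2693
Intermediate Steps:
S - y(8 - 4) = -2689 - (8 - 4) = -2689 - 1*4 = -2689 - 4 = -2693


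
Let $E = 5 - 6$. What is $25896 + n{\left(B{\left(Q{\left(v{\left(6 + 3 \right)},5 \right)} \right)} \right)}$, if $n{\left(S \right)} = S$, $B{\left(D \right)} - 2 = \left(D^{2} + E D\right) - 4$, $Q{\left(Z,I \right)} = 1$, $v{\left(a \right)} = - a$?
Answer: $25894$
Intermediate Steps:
$E = -1$
$B{\left(D \right)} = -2 + D^{2} - D$ ($B{\left(D \right)} = 2 - \left(4 + D - D^{2}\right) = -2 + D^{2} - D$)
$25896 + n{\left(B{\left(Q{\left(v{\left(6 + 3 \right)},5 \right)} \right)} \right)} = 25896 - \left(3 - 1\right) = 25896 - 2 = 25894$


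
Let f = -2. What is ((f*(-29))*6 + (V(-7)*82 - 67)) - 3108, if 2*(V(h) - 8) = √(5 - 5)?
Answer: -2171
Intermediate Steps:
V(h) = 8 (V(h) = 8 + √(5 - 5)/2 = 8 + √0/2 = 8 + (½)*0 = 8 + 0 = 8)
((f*(-29))*6 + (V(-7)*82 - 67)) - 3108 = (-2*(-29)*6 + (8*82 - 67)) - 3108 = (58*6 + (656 - 67)) - 3108 = (348 + 589) - 3108 = 937 - 3108 = -2171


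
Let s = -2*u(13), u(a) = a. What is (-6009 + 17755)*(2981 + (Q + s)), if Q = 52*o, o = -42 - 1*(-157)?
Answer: 104950510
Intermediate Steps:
o = 115 (o = -42 + 157 = 115)
Q = 5980 (Q = 52*115 = 5980)
s = -26 (s = -2*13 = -26)
(-6009 + 17755)*(2981 + (Q + s)) = (-6009 + 17755)*(2981 + (5980 - 26)) = 11746*(2981 + 5954) = 11746*8935 = 104950510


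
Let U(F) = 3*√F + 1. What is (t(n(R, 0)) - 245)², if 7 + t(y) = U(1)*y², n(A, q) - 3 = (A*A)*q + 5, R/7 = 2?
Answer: 16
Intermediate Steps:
R = 14 (R = 7*2 = 14)
n(A, q) = 8 + q*A² (n(A, q) = 3 + ((A*A)*q + 5) = 3 + (A²*q + 5) = 3 + (q*A² + 5) = 3 + (5 + q*A²) = 8 + q*A²)
U(F) = 1 + 3*√F
t(y) = -7 + 4*y² (t(y) = -7 + (1 + 3*√1)*y² = -7 + (1 + 3*1)*y² = -7 + (1 + 3)*y² = -7 + 4*y²)
(t(n(R, 0)) - 245)² = ((-7 + 4*(8 + 0*14²)²) - 245)² = ((-7 + 4*(8 + 0*196)²) - 245)² = ((-7 + 4*(8 + 0)²) - 245)² = ((-7 + 4*8²) - 245)² = ((-7 + 4*64) - 245)² = ((-7 + 256) - 245)² = (249 - 245)² = 4² = 16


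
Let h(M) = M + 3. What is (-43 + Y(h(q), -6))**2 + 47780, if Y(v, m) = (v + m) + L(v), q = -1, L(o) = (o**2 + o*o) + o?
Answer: 49149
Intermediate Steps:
L(o) = o + 2*o**2 (L(o) = (o**2 + o**2) + o = 2*o**2 + o = o + 2*o**2)
h(M) = 3 + M
Y(v, m) = m + v + v*(1 + 2*v) (Y(v, m) = (v + m) + v*(1 + 2*v) = (m + v) + v*(1 + 2*v) = m + v + v*(1 + 2*v))
(-43 + Y(h(q), -6))**2 + 47780 = (-43 + (-6 + (3 - 1) + (3 - 1)*(1 + 2*(3 - 1))))**2 + 47780 = (-43 + (-6 + 2 + 2*(1 + 2*2)))**2 + 47780 = (-43 + (-6 + 2 + 2*(1 + 4)))**2 + 47780 = (-43 + (-6 + 2 + 2*5))**2 + 47780 = (-43 + (-6 + 2 + 10))**2 + 47780 = (-43 + 6)**2 + 47780 = (-37)**2 + 47780 = 1369 + 47780 = 49149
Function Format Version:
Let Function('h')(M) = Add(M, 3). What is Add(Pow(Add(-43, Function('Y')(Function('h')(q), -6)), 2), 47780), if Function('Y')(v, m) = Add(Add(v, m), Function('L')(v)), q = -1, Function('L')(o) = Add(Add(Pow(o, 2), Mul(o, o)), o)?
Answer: 49149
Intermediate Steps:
Function('L')(o) = Add(o, Mul(2, Pow(o, 2))) (Function('L')(o) = Add(Add(Pow(o, 2), Pow(o, 2)), o) = Add(Mul(2, Pow(o, 2)), o) = Add(o, Mul(2, Pow(o, 2))))
Function('h')(M) = Add(3, M)
Function('Y')(v, m) = Add(m, v, Mul(v, Add(1, Mul(2, v)))) (Function('Y')(v, m) = Add(Add(v, m), Mul(v, Add(1, Mul(2, v)))) = Add(Add(m, v), Mul(v, Add(1, Mul(2, v)))) = Add(m, v, Mul(v, Add(1, Mul(2, v)))))
Add(Pow(Add(-43, Function('Y')(Function('h')(q), -6)), 2), 47780) = Add(Pow(Add(-43, Add(-6, Add(3, -1), Mul(Add(3, -1), Add(1, Mul(2, Add(3, -1)))))), 2), 47780) = Add(Pow(Add(-43, Add(-6, 2, Mul(2, Add(1, Mul(2, 2))))), 2), 47780) = Add(Pow(Add(-43, Add(-6, 2, Mul(2, Add(1, 4)))), 2), 47780) = Add(Pow(Add(-43, Add(-6, 2, Mul(2, 5))), 2), 47780) = Add(Pow(Add(-43, Add(-6, 2, 10)), 2), 47780) = Add(Pow(Add(-43, 6), 2), 47780) = Add(Pow(-37, 2), 47780) = Add(1369, 47780) = 49149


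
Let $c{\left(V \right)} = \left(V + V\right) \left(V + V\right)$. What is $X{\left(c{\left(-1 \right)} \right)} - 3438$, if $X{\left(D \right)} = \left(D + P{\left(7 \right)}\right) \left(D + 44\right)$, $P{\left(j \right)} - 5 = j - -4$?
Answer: $-2478$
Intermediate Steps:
$P{\left(j \right)} = 9 + j$ ($P{\left(j \right)} = 5 + \left(j - -4\right) = 5 + \left(j + 4\right) = 5 + \left(4 + j\right) = 9 + j$)
$c{\left(V \right)} = 4 V^{2}$ ($c{\left(V \right)} = 2 V 2 V = 4 V^{2}$)
$X{\left(D \right)} = \left(16 + D\right) \left(44 + D\right)$ ($X{\left(D \right)} = \left(D + \left(9 + 7\right)\right) \left(D + 44\right) = \left(D + 16\right) \left(44 + D\right) = \left(16 + D\right) \left(44 + D\right)$)
$X{\left(c{\left(-1 \right)} \right)} - 3438 = \left(704 + \left(4 \left(-1\right)^{2}\right)^{2} + 60 \cdot 4 \left(-1\right)^{2}\right) - 3438 = \left(704 + \left(4 \cdot 1\right)^{2} + 60 \cdot 4 \cdot 1\right) - 3438 = \left(704 + 4^{2} + 60 \cdot 4\right) - 3438 = \left(704 + 16 + 240\right) - 3438 = 960 - 3438 = -2478$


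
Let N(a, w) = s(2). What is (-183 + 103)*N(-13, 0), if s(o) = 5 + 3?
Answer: -640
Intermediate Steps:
s(o) = 8
N(a, w) = 8
(-183 + 103)*N(-13, 0) = (-183 + 103)*8 = -80*8 = -640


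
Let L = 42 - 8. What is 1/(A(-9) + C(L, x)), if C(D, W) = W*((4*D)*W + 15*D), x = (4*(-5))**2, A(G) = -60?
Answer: 1/21963940 ≈ 4.5529e-8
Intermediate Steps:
x = 400 (x = (-20)**2 = 400)
L = 34
C(D, W) = W*(15*D + 4*D*W) (C(D, W) = W*(4*D*W + 15*D) = W*(15*D + 4*D*W))
1/(A(-9) + C(L, x)) = 1/(-60 + 34*400*(15 + 4*400)) = 1/(-60 + 34*400*(15 + 1600)) = 1/(-60 + 34*400*1615) = 1/(-60 + 21964000) = 1/21963940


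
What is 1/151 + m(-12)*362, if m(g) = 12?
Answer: 655945/151 ≈ 4344.0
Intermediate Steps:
1/151 + m(-12)*362 = 1/151 + 12*362 = 1/151 + 4344 = 655945/151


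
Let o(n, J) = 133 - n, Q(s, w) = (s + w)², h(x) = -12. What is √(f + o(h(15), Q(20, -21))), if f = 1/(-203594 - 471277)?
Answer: √66040374988074/674871 ≈ 12.042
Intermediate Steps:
f = -1/674871 (f = 1/(-674871) = -1/674871 ≈ -1.4818e-6)
√(f + o(h(15), Q(20, -21))) = √(-1/674871 + (133 - 1*(-12))) = √(-1/674871 + (133 + 12)) = √(-1/674871 + 145) = √(97856294/674871) = √66040374988074/674871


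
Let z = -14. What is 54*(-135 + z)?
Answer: -8046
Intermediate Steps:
54*(-135 + z) = 54*(-135 - 14) = 54*(-149) = -8046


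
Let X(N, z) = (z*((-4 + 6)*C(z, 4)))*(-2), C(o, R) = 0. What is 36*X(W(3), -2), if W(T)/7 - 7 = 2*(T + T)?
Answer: 0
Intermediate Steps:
W(T) = 49 + 28*T (W(T) = 49 + 7*(2*(T + T)) = 49 + 7*(2*(2*T)) = 49 + 7*(4*T) = 49 + 28*T)
X(N, z) = 0 (X(N, z) = (z*((-4 + 6)*0))*(-2) = (z*(2*0))*(-2) = (z*0)*(-2) = 0*(-2) = 0)
36*X(W(3), -2) = 36*0 = 0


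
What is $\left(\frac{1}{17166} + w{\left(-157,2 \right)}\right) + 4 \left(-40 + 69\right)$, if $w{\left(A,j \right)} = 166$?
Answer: $\frac{4840813}{17166} \approx 282.0$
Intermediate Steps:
$\left(\frac{1}{17166} + w{\left(-157,2 \right)}\right) + 4 \left(-40 + 69\right) = \left(\frac{1}{17166} + 166\right) + 4 \left(-40 + 69\right) = \left(\frac{1}{17166} + 166\right) + 4 \cdot 29 = \frac{2849557}{17166} + 116 = \frac{4840813}{17166}$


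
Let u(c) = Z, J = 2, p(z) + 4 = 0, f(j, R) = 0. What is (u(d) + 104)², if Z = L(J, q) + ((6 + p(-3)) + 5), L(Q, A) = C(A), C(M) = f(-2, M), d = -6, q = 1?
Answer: 12321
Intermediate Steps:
p(z) = -4 (p(z) = -4 + 0 = -4)
C(M) = 0
L(Q, A) = 0
Z = 7 (Z = 0 + ((6 - 4) + 5) = 0 + (2 + 5) = 0 + 7 = 7)
u(c) = 7
(u(d) + 104)² = (7 + 104)² = 111² = 12321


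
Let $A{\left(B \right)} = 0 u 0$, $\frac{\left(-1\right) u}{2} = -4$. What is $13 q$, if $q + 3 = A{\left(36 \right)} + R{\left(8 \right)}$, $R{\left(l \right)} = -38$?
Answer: $-533$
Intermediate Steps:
$u = 8$ ($u = \left(-2\right) \left(-4\right) = 8$)
$A{\left(B \right)} = 0$ ($A{\left(B \right)} = 0 \cdot 8 \cdot 0 = 0 \cdot 0 = 0$)
$q = -41$ ($q = -3 + \left(0 - 38\right) = -3 - 38 = -41$)
$13 q = 13 \left(-41\right) = -533$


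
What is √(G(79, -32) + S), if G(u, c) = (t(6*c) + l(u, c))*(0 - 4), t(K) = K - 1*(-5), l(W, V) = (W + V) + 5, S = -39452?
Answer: 32*I*√38 ≈ 197.26*I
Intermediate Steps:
l(W, V) = 5 + V + W (l(W, V) = (V + W) + 5 = 5 + V + W)
t(K) = 5 + K (t(K) = K + 5 = 5 + K)
G(u, c) = -40 - 28*c - 4*u (G(u, c) = ((5 + 6*c) + (5 + c + u))*(0 - 4) = (10 + u + 7*c)*(-4) = -40 - 28*c - 4*u)
√(G(79, -32) + S) = √((-40 - 28*(-32) - 4*79) - 39452) = √((-40 + 896 - 316) - 39452) = √(540 - 39452) = √(-38912) = 32*I*√38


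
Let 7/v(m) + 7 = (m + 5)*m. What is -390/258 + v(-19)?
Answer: -2362/1591 ≈ -1.4846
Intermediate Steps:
v(m) = 7/(-7 + m*(5 + m)) (v(m) = 7/(-7 + (m + 5)*m) = 7/(-7 + (5 + m)*m) = 7/(-7 + m*(5 + m)))
-390/258 + v(-19) = -390/258 + 7/(-7 + (-19)² + 5*(-19)) = (1/258)*(-390) + 7/(-7 + 361 - 95) = -65/43 + 7/259 = -65/43 + 7*(1/259) = -65/43 + 1/37 = -2362/1591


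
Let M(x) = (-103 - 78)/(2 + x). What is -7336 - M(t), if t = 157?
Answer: -1166243/159 ≈ -7334.9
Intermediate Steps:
M(x) = -181/(2 + x)
-7336 - M(t) = -7336 - (-181)/(2 + 157) = -7336 - (-181)/159 = -7336 - 1*(-181/159) = -7336 + 181/159 = -1166243/159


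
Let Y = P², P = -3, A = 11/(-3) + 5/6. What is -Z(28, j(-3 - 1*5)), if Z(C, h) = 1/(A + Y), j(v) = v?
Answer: -6/37 ≈ -0.16216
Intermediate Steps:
A = -17/6 (A = 11*(-⅓) + 5*(⅙) = -11/3 + ⅚ = -17/6 ≈ -2.8333)
Y = 9 (Y = (-3)² = 9)
Z(C, h) = 6/37 (Z(C, h) = 1/(-17/6 + 9) = 1/(37/6) = 6/37)
-Z(28, j(-3 - 1*5)) = -1*6/37 = -6/37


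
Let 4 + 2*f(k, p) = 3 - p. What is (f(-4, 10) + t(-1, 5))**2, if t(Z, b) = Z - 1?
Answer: 225/4 ≈ 56.250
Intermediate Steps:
t(Z, b) = -1 + Z
f(k, p) = -1/2 - p/2 (f(k, p) = -2 + (3 - p)/2 = -2 + (3/2 - p/2) = -1/2 - p/2)
(f(-4, 10) + t(-1, 5))**2 = ((-1/2 - 1/2*10) + (-1 - 1))**2 = ((-1/2 - 5) - 2)**2 = (-11/2 - 2)**2 = (-15/2)**2 = 225/4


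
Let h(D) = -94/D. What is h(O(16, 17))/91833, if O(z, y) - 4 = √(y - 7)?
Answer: -188/275499 + 47*√10/275499 ≈ -0.00014291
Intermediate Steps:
O(z, y) = 4 + √(-7 + y) (O(z, y) = 4 + √(y - 7) = 4 + √(-7 + y))
h(O(16, 17))/91833 = -94/(4 + √(-7 + 17))/91833 = -94/(4 + √10)*(1/91833) = -94/(91833*(4 + √10))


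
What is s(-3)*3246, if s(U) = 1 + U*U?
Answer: 32460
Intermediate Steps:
s(U) = 1 + U²
s(-3)*3246 = (1 + (-3)²)*3246 = (1 + 9)*3246 = 10*3246 = 32460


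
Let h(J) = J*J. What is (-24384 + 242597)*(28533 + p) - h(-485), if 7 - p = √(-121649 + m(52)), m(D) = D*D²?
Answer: 6227563795 - 218213*√18959 ≈ 6.1975e+9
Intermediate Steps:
m(D) = D³
p = 7 - √18959 (p = 7 - √(-121649 + 52³) = 7 - √(-121649 + 140608) = 7 - √18959 ≈ -130.69)
h(J) = J²
(-24384 + 242597)*(28533 + p) - h(-485) = (-24384 + 242597)*(28533 + (7 - √18959)) - 1*(-485)² = 218213*(28540 - √18959) - 1*235225 = (6227799020 - 218213*√18959) - 235225 = 6227563795 - 218213*√18959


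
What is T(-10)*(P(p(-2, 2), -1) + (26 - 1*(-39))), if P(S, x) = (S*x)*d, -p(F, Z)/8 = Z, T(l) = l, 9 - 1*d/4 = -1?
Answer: -7050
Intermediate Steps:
d = 40 (d = 36 - 4*(-1) = 36 + 4 = 40)
p(F, Z) = -8*Z
P(S, x) = 40*S*x (P(S, x) = (S*x)*40 = 40*S*x)
T(-10)*(P(p(-2, 2), -1) + (26 - 1*(-39))) = -10*(40*(-8*2)*(-1) + (26 - 1*(-39))) = -10*(40*(-16)*(-1) + (26 + 39)) = -10*(640 + 65) = -10*705 = -7050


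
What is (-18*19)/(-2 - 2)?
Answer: 171/2 ≈ 85.500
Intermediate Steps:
(-18*19)/(-2 - 2) = -342/(-4) = -342*(-1/4) = 171/2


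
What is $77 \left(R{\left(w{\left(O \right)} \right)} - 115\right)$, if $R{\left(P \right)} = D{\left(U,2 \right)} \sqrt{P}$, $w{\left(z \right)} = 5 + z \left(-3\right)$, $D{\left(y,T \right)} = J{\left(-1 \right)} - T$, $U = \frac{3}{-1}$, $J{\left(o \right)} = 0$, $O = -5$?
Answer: $-8855 - 308 \sqrt{5} \approx -9543.7$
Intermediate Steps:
$U = -3$ ($U = 3 \left(-1\right) = -3$)
$D{\left(y,T \right)} = - T$ ($D{\left(y,T \right)} = 0 - T = - T$)
$w{\left(z \right)} = 5 - 3 z$
$R{\left(P \right)} = - 2 \sqrt{P}$ ($R{\left(P \right)} = \left(-1\right) 2 \sqrt{P} = - 2 \sqrt{P}$)
$77 \left(R{\left(w{\left(O \right)} \right)} - 115\right) = 77 \left(- 2 \sqrt{5 - -15} - 115\right) = 77 \left(- 2 \sqrt{5 + 15} - 115\right) = 77 \left(- 2 \sqrt{20} - 115\right) = 77 \left(- 2 \cdot 2 \sqrt{5} - 115\right) = 77 \left(- 4 \sqrt{5} - 115\right) = 77 \left(-115 - 4 \sqrt{5}\right) = -8855 - 308 \sqrt{5}$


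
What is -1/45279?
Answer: -1/45279 ≈ -2.2085e-5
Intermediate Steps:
-1/45279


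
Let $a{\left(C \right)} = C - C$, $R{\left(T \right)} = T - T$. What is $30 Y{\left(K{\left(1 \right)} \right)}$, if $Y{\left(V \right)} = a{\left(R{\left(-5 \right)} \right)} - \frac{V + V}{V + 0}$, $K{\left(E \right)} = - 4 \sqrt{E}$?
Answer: $-60$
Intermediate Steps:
$R{\left(T \right)} = 0$
$a{\left(C \right)} = 0$
$Y{\left(V \right)} = -2$ ($Y{\left(V \right)} = 0 - \frac{V + V}{V + 0} = 0 - \frac{2 V}{V} = 0 - 2 = -2$)
$30 Y{\left(K{\left(1 \right)} \right)} = 30 \left(-2\right) = -60$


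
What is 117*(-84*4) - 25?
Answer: -39337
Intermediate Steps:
117*(-84*4) - 25 = 117*(-336) - 25 = -39312 - 25 = -39337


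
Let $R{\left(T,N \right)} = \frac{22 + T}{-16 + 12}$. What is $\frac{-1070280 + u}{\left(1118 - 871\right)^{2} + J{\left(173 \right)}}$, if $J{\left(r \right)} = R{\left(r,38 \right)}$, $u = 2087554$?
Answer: $\frac{4069096}{243841} \approx 16.688$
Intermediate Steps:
$R{\left(T,N \right)} = - \frac{11}{2} - \frac{T}{4}$ ($R{\left(T,N \right)} = \frac{22 + T}{-4} = \left(22 + T\right) \left(- \frac{1}{4}\right) = - \frac{11}{2} - \frac{T}{4}$)
$J{\left(r \right)} = - \frac{11}{2} - \frac{r}{4}$
$\frac{-1070280 + u}{\left(1118 - 871\right)^{2} + J{\left(173 \right)}} = \frac{-1070280 + 2087554}{\left(1118 - 871\right)^{2} - \frac{195}{4}} = \frac{1017274}{247^{2} - \frac{195}{4}} = \frac{1017274}{61009 - \frac{195}{4}} = \frac{1017274}{\frac{243841}{4}} = 1017274 \cdot \frac{4}{243841} = \frac{4069096}{243841}$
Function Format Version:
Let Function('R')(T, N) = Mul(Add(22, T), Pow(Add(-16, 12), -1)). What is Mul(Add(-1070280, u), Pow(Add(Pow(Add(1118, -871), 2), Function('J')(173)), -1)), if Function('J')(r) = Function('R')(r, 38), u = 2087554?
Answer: Rational(4069096, 243841) ≈ 16.688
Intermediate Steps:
Function('R')(T, N) = Add(Rational(-11, 2), Mul(Rational(-1, 4), T)) (Function('R')(T, N) = Mul(Add(22, T), Pow(-4, -1)) = Mul(Add(22, T), Rational(-1, 4)) = Add(Rational(-11, 2), Mul(Rational(-1, 4), T)))
Function('J')(r) = Add(Rational(-11, 2), Mul(Rational(-1, 4), r))
Mul(Add(-1070280, u), Pow(Add(Pow(Add(1118, -871), 2), Function('J')(173)), -1)) = Mul(Add(-1070280, 2087554), Pow(Add(Pow(Add(1118, -871), 2), Add(Rational(-11, 2), Mul(Rational(-1, 4), 173))), -1)) = Mul(1017274, Pow(Add(Pow(247, 2), Add(Rational(-11, 2), Rational(-173, 4))), -1)) = Mul(1017274, Pow(Add(61009, Rational(-195, 4)), -1)) = Mul(1017274, Pow(Rational(243841, 4), -1)) = Mul(1017274, Rational(4, 243841)) = Rational(4069096, 243841)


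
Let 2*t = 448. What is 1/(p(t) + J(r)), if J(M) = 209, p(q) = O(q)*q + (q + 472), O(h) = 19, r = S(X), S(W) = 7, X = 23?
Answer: 1/5161 ≈ 0.00019376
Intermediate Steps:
t = 224 (t = (1/2)*448 = 224)
r = 7
p(q) = 472 + 20*q (p(q) = 19*q + (q + 472) = 19*q + (472 + q) = 472 + 20*q)
1/(p(t) + J(r)) = 1/((472 + 20*224) + 209) = 1/((472 + 4480) + 209) = 1/(4952 + 209) = 1/5161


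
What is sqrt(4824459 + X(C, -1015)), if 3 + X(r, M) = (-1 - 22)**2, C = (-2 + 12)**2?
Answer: sqrt(4824985) ≈ 2196.6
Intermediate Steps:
C = 100 (C = 10**2 = 100)
X(r, M) = 526 (X(r, M) = -3 + (-1 - 22)**2 = -3 + (-23)**2 = -3 + 529 = 526)
sqrt(4824459 + X(C, -1015)) = sqrt(4824459 + 526) = sqrt(4824985)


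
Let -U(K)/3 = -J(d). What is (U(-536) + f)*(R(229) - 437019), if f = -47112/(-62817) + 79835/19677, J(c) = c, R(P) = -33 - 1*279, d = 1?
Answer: -66989170998802/19619843 ≈ -3.4144e+6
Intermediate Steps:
R(P) = -312 (R(P) = -33 - 279 = -312)
U(K) = 3 (U(K) = -(-3) = -3*(-1) = 3)
f = 282953239/58859529 (f = -47112*(-1/62817) + 79835*(1/19677) = 15704/20939 + 11405/2811 = 282953239/58859529 ≈ 4.8073)
(U(-536) + f)*(R(229) - 437019) = (3 + 282953239/58859529)*(-312 - 437019) = (459531826/58859529)*(-437331) = -66989170998802/19619843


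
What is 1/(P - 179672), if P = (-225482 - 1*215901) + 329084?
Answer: -1/291971 ≈ -3.4250e-6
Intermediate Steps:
P = -112299 (P = (-225482 - 215901) + 329084 = -441383 + 329084 = -112299)
1/(P - 179672) = 1/(-112299 - 179672) = 1/(-291971) = -1/291971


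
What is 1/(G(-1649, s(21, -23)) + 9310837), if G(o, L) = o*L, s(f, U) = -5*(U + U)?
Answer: 1/8931567 ≈ 1.1196e-7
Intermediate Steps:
s(f, U) = -10*U
G(o, L) = L*o
1/(G(-1649, s(21, -23)) + 9310837) = 1/(-10*(-23)*(-1649) + 9310837) = 1/(230*(-1649) + 9310837) = 1/(-379270 + 9310837) = 1/8931567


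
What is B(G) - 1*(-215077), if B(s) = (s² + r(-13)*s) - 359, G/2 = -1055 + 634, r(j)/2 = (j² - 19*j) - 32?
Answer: 277026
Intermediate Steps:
r(j) = -64 - 38*j + 2*j² (r(j) = 2*((j² - 19*j) - 32) = 2*(-32 + j² - 19*j) = -64 - 38*j + 2*j²)
G = -842 (G = 2*(-1055 + 634) = 2*(-421) = -842)
B(s) = -359 + s² + 768*s (B(s) = (s² + (-64 - 38*(-13) + 2*(-13)²)*s) - 359 = (s² + (-64 + 494 + 2*169)*s) - 359 = (s² + (-64 + 494 + 338)*s) - 359 = (s² + 768*s) - 359 = -359 + s² + 768*s)
B(G) - 1*(-215077) = (-359 + (-842)² + 768*(-842)) - 1*(-215077) = (-359 + 708964 - 646656) + 215077 = 61949 + 215077 = 277026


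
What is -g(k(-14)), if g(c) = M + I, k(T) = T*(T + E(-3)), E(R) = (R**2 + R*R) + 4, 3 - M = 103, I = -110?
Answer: 210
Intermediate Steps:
M = -100 (M = 3 - 1*103 = 3 - 103 = -100)
E(R) = 4 + 2*R**2 (E(R) = (R**2 + R**2) + 4 = 2*R**2 + 4 = 4 + 2*R**2)
k(T) = T*(22 + T) (k(T) = T*(T + (4 + 2*(-3)**2)) = T*(T + (4 + 2*9)) = T*(T + (4 + 18)) = T*(T + 22) = T*(22 + T))
g(c) = -210 (g(c) = -100 - 110 = -210)
-g(k(-14)) = -1*(-210) = 210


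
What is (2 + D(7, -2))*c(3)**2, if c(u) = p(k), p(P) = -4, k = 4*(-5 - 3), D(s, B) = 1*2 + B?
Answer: 32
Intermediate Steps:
D(s, B) = 2 + B
k = -32 (k = 4*(-8) = -32)
c(u) = -4
(2 + D(7, -2))*c(3)**2 = (2 + (2 - 2))*(-4)**2 = (2 + 0)*16 = 2*16 = 32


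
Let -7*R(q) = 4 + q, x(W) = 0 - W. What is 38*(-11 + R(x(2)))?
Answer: -3002/7 ≈ -428.86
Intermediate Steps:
x(W) = -W
R(q) = -4/7 - q/7 (R(q) = -(4 + q)/7 = -4/7 - q/7)
38*(-11 + R(x(2))) = 38*(-11 + (-4/7 - (-1)*2/7)) = 38*(-11 + (-4/7 - 1/7*(-2))) = 38*(-11 + (-4/7 + 2/7)) = 38*(-11 - 2/7) = 38*(-79/7) = -3002/7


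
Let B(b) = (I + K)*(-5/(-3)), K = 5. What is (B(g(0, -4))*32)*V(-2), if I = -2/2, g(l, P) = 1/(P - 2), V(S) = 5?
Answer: 3200/3 ≈ 1066.7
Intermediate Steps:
g(l, P) = 1/(-2 + P)
I = -1 (I = -2*½ = -1)
B(b) = 20/3 (B(b) = (-1 + 5)*(-5/(-3)) = 4*(-5*(-⅓)) = 4*(5/3) = 20/3)
(B(g(0, -4))*32)*V(-2) = ((20/3)*32)*5 = (640/3)*5 = 3200/3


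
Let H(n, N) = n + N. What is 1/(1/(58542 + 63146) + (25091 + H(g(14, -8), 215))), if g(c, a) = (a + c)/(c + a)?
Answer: 121688/3079558217 ≈ 3.9515e-5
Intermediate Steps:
g(c, a) = 1 (g(c, a) = (a + c)/(a + c) = 1)
H(n, N) = N + n
1/(1/(58542 + 63146) + (25091 + H(g(14, -8), 215))) = 1/(1/(58542 + 63146) + (25091 + (215 + 1))) = 1/(1/121688 + (25091 + 216)) = 1/(1/121688 + 25307) = 1/(3079558217/121688) = 121688/3079558217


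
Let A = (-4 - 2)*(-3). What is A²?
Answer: 324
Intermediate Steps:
A = 18 (A = -6*(-3) = 18)
A² = 18² = 324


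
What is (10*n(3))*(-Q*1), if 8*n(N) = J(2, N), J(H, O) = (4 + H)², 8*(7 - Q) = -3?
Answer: -2655/8 ≈ -331.88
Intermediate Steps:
Q = 59/8 (Q = 7 - ⅛*(-3) = 7 + 3/8 = 59/8 ≈ 7.3750)
n(N) = 9/2 (n(N) = (4 + 2)²/8 = (⅛)*6² = (⅛)*36 = 9/2)
(10*n(3))*(-Q*1) = (10*(9/2))*(-1*59/8*1) = 45*(-59/8*1) = 45*(-59/8) = -2655/8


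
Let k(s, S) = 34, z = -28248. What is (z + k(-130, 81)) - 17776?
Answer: -45990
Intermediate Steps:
(z + k(-130, 81)) - 17776 = (-28248 + 34) - 17776 = -28214 - 17776 = -45990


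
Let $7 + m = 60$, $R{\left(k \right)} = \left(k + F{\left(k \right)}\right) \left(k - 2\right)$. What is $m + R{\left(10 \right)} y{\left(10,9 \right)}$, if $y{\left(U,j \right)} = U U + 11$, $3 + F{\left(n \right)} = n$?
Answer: $15149$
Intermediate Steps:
$F{\left(n \right)} = -3 + n$
$y{\left(U,j \right)} = 11 + U^{2}$ ($y{\left(U,j \right)} = U^{2} + 11 = 11 + U^{2}$)
$R{\left(k \right)} = \left(-3 + 2 k\right) \left(-2 + k\right)$ ($R{\left(k \right)} = \left(k + \left(-3 + k\right)\right) \left(k - 2\right) = \left(-3 + 2 k\right) \left(-2 + k\right)$)
$m = 53$ ($m = -7 + 60 = 53$)
$m + R{\left(10 \right)} y{\left(10,9 \right)} = 53 + \left(6 - 70 + 2 \cdot 10^{2}\right) \left(11 + 10^{2}\right) = 53 + \left(6 - 70 + 2 \cdot 100\right) \left(11 + 100\right) = 53 + \left(6 - 70 + 200\right) 111 = 53 + 136 \cdot 111 = 53 + 15096 = 15149$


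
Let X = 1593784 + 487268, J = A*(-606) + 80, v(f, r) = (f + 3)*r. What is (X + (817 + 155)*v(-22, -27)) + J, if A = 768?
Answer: 2114360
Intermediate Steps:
v(f, r) = r*(3 + f) (v(f, r) = (3 + f)*r = r*(3 + f))
J = -465328 (J = 768*(-606) + 80 = -465408 + 80 = -465328)
X = 2081052
(X + (817 + 155)*v(-22, -27)) + J = (2081052 + (817 + 155)*(-27*(3 - 22))) - 465328 = (2081052 + 972*(-27*(-19))) - 465328 = (2081052 + 972*513) - 465328 = (2081052 + 498636) - 465328 = 2579688 - 465328 = 2114360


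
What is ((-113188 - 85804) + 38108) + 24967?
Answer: -135917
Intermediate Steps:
((-113188 - 85804) + 38108) + 24967 = (-198992 + 38108) + 24967 = -160884 + 24967 = -135917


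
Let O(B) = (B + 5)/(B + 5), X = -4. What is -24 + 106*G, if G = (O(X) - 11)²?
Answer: 10576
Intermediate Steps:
O(B) = 1 (O(B) = (5 + B)/(5 + B) = 1)
G = 100 (G = (1 - 11)² = (-10)² = 100)
-24 + 106*G = -24 + 106*100 = -24 + 10600 = 10576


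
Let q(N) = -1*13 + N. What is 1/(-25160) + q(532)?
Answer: 13058039/25160 ≈ 519.00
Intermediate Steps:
q(N) = -13 + N
1/(-25160) + q(532) = 1/(-25160) + (-13 + 532) = -1/25160 + 519 = 13058039/25160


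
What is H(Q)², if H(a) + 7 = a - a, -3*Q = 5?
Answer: 49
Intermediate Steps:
Q = -5/3 (Q = -⅓*5 = -5/3 ≈ -1.6667)
H(a) = -7 (H(a) = -7 + (a - a) = -7 + 0 = -7)
H(Q)² = (-7)² = 49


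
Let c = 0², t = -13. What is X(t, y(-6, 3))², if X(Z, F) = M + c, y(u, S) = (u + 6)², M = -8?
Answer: 64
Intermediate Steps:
y(u, S) = (6 + u)²
c = 0
X(Z, F) = -8 (X(Z, F) = -8 + 0 = -8)
X(t, y(-6, 3))² = (-8)² = 64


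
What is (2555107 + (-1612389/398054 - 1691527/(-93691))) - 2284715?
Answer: 10084542405837747/37294077314 ≈ 2.7041e+5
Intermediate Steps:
(2555107 + (-1612389/398054 - 1691527/(-93691))) - 2284715 = (2555107 + (-1612389*1/398054 - 1691527*(-1/93691))) - 2284715 = (2555107 + (-1612389/398054 + 1691527/93691)) - 2284715 = (2555107 + 522252750659/37294077314) - 2284715 = 95290880256293257/37294077314 - 2284715 = 10084542405837747/37294077314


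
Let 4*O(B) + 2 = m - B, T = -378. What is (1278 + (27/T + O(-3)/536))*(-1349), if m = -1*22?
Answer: -25872477745/15008 ≈ -1.7239e+6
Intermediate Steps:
m = -22
O(B) = -6 - B/4 (O(B) = -½ + (-22 - B)/4 = -½ + (-11/2 - B/4) = -6 - B/4)
(1278 + (27/T + O(-3)/536))*(-1349) = (1278 + (27/(-378) + (-6 - ¼*(-3))/536))*(-1349) = (1278 + (27*(-1/378) + (-6 + ¾)*(1/536)))*(-1349) = (1278 + (-1/14 - 21/4*1/536))*(-1349) = (1278 + (-1/14 - 21/2144))*(-1349) = (1278 - 1219/15008)*(-1349) = (19179005/15008)*(-1349) = -25872477745/15008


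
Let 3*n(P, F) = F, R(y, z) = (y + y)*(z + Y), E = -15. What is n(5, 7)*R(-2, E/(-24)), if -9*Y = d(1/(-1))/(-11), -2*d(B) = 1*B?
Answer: -3493/594 ≈ -5.8805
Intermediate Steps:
d(B) = -B/2
Y = 1/198 (Y = -(-½/(-1))/(9*(-11)) = -(-½*(-1))*(-1)/(9*11) = -(-1)/(18*11) = -⅑*(-1/22) = 1/198 ≈ 0.0050505)
R(y, z) = 2*y*(1/198 + z) (R(y, z) = (y + y)*(z + 1/198) = (2*y)*(1/198 + z) = 2*y*(1/198 + z))
n(P, F) = F/3
n(5, 7)*R(-2, E/(-24)) = ((⅓)*7)*((1/99)*(-2)*(1 + 198*(-15/(-24)))) = 7*((1/99)*(-2)*(1 + 198*(-15*(-1/24))))/3 = 7*((1/99)*(-2)*(1 + 198*(5/8)))/3 = 7*((1/99)*(-2)*(1 + 495/4))/3 = 7*((1/99)*(-2)*(499/4))/3 = (7/3)*(-499/198) = -3493/594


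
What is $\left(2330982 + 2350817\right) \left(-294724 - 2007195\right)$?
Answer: $-10777122072281$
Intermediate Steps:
$\left(2330982 + 2350817\right) \left(-294724 - 2007195\right) = 4681799 \left(-2301919\right) = -10777122072281$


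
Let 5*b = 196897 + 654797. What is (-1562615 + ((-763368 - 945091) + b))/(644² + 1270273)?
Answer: -15503676/8425045 ≈ -1.8402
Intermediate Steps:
b = 851694/5 (b = (196897 + 654797)/5 = (⅕)*851694 = 851694/5 ≈ 1.7034e+5)
(-1562615 + ((-763368 - 945091) + b))/(644² + 1270273) = (-1562615 + ((-763368 - 945091) + 851694/5))/(644² + 1270273) = (-1562615 + (-1708459 + 851694/5))/(414736 + 1270273) = (-1562615 - 7690601/5)/1685009 = -15503676/5*1/1685009 = -15503676/8425045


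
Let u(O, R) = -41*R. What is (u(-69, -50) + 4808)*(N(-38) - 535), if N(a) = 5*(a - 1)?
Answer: -5006340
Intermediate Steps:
N(a) = -5 + 5*a (N(a) = 5*(-1 + a) = -5 + 5*a)
(u(-69, -50) + 4808)*(N(-38) - 535) = (-41*(-50) + 4808)*((-5 + 5*(-38)) - 535) = (2050 + 4808)*((-5 - 190) - 535) = 6858*(-195 - 535) = 6858*(-730) = -5006340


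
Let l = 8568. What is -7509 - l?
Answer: -16077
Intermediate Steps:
-7509 - l = -7509 - 1*8568 = -7509 - 8568 = -16077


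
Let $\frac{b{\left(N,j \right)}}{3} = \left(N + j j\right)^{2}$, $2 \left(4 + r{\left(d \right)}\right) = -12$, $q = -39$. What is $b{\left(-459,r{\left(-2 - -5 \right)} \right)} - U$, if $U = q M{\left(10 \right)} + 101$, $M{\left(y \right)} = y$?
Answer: $386932$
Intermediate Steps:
$r{\left(d \right)} = -10$ ($r{\left(d \right)} = -4 + \frac{1}{2} \left(-12\right) = -4 - 6 = -10$)
$b{\left(N,j \right)} = 3 \left(N + j^{2}\right)^{2}$ ($b{\left(N,j \right)} = 3 \left(N + j j\right)^{2} = 3 \left(N + j^{2}\right)^{2}$)
$U = -289$ ($U = \left(-39\right) 10 + 101 = -390 + 101 = -289$)
$b{\left(-459,r{\left(-2 - -5 \right)} \right)} - U = 3 \left(-459 + \left(-10\right)^{2}\right)^{2} - -289 = 3 \left(-459 + 100\right)^{2} + 289 = 3 \left(-359\right)^{2} + 289 = 3 \cdot 128881 + 289 = 386643 + 289 = 386932$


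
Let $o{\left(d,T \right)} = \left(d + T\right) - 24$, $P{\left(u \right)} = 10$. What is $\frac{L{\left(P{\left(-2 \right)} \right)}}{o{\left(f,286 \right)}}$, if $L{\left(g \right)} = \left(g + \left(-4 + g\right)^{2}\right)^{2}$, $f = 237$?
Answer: $\frac{2116}{499} \approx 4.2405$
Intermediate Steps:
$o{\left(d,T \right)} = -24 + T + d$ ($o{\left(d,T \right)} = \left(T + d\right) - 24 = -24 + T + d$)
$\frac{L{\left(P{\left(-2 \right)} \right)}}{o{\left(f,286 \right)}} = \frac{\left(10 + \left(-4 + 10\right)^{2}\right)^{2}}{-24 + 286 + 237} = \frac{\left(10 + 6^{2}\right)^{2}}{499} = \left(10 + 36\right)^{2} \cdot \frac{1}{499} = 46^{2} \cdot \frac{1}{499} = 2116 \cdot \frac{1}{499} = \frac{2116}{499}$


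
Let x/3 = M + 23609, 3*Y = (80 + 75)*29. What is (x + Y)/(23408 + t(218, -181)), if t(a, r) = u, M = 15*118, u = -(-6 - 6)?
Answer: 116453/35130 ≈ 3.3149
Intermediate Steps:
u = 12 (u = -1*(-12) = 12)
M = 1770
Y = 4495/3 (Y = ((80 + 75)*29)/3 = (155*29)/3 = (⅓)*4495 = 4495/3 ≈ 1498.3)
t(a, r) = 12
x = 76137 (x = 3*(1770 + 23609) = 3*25379 = 76137)
(x + Y)/(23408 + t(218, -181)) = (76137 + 4495/3)/(23408 + 12) = (232906/3)/23420 = (232906/3)*(1/23420) = 116453/35130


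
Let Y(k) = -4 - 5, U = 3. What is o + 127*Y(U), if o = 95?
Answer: -1048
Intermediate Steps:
Y(k) = -9
o + 127*Y(U) = 95 + 127*(-9) = 95 - 1143 = -1048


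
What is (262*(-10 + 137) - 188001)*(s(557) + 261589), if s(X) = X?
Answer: -40561064142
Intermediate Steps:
(262*(-10 + 137) - 188001)*(s(557) + 261589) = (262*(-10 + 137) - 188001)*(557 + 261589) = (262*127 - 188001)*262146 = (33274 - 188001)*262146 = -154727*262146 = -40561064142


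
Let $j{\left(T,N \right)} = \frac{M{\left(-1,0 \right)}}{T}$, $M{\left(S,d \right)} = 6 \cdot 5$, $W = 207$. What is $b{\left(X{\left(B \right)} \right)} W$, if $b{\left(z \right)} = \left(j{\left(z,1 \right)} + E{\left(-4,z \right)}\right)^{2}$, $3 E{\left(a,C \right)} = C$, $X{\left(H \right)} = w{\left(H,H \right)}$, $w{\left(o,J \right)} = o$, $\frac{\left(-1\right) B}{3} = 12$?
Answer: $\frac{136367}{4} \approx 34092.0$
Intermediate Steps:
$B = -36$ ($B = \left(-3\right) 12 = -36$)
$M{\left(S,d \right)} = 30$
$j{\left(T,N \right)} = \frac{30}{T}$
$X{\left(H \right)} = H$
$E{\left(a,C \right)} = \frac{C}{3}$
$b{\left(z \right)} = \left(\frac{30}{z} + \frac{z}{3}\right)^{2}$
$b{\left(X{\left(B \right)} \right)} W = \frac{\left(90 + \left(-36\right)^{2}\right)^{2}}{9 \cdot 1296} \cdot 207 = \frac{1}{9} \cdot \frac{1}{1296} \left(90 + 1296\right)^{2} \cdot 207 = \frac{1}{9} \cdot \frac{1}{1296} \cdot 1386^{2} \cdot 207 = \frac{1}{9} \cdot \frac{1}{1296} \cdot 1920996 \cdot 207 = \frac{5929}{36} \cdot 207 = \frac{136367}{4}$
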